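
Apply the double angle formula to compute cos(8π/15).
cos(8π/15) = cos²4π/15 - sin²4π/15 = -0.1045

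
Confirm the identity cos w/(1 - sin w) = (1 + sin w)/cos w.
RHS = (1 + sin w)(1 - sin w) / (cos w(1 - sin w)) = (1 - sin²w) / (cos w(1 - sin w)) = cos²w / (cos w(1 - sin w)) = cos w/(1 - sin w) = LHS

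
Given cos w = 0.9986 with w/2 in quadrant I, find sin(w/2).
sin(w/2) = ±√((1 - cos w)/2); positive since w/2 ∈ QI, so sin(w/2) = 0.02646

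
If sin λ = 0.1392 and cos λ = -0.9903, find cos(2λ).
cos(2λ) = cos²λ - sin²λ = 0.9613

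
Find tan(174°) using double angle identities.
tan(174°) = 2 tan 87° / (1 - tan²87°) = -0.1051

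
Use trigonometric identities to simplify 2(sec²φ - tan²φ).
2(sec²φ - tan²φ) = 2 (using Pythagorean identity)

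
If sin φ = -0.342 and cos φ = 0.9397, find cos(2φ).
cos(2φ) = cos²φ - sin²φ = 0.7661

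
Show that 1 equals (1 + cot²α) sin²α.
RHS = csc²α · sin²α = (1/sin²α) · sin²α = 1 = LHS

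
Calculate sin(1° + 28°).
sin(1° + 28°) = sin 1° cos 28° + cos 1° sin 28° = 0.4848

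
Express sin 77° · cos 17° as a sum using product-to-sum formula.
sin 77° cos 17° = (1/2)[sin(77°+17°) + sin(77°-17°)]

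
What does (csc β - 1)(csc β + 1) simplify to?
(csc β - 1)(csc β + 1) = cot²β (using Diff. of squares)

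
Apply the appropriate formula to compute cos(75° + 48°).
cos(75° + 48°) = cos 75° cos 48° - sin 75° sin 48° = -0.5446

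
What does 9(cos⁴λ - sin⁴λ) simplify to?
9(cos⁴λ - sin⁴λ) = 9(cos(2λ)) (using Factoring + double angle)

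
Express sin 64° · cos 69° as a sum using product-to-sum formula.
sin 64° cos 69° = (1/2)[sin(64°+69°) + sin(64°-69°)]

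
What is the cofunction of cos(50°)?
cos(50°) = sin(90° - 50°) = sin(40°)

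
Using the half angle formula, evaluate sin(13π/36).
sin(13π/36) = √((1 - cos 13π/18)/2) = 0.9063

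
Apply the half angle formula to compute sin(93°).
sin(93°) = √((1 - cos 186°)/2) = 0.9986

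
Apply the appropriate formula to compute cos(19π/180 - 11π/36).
cos(19π/180 - 11π/36) = cos 19π/180 cos 11π/36 + sin 19π/180 sin 11π/36 = 0.809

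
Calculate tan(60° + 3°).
tan(60° + 3°) = (tan 60° + tan 3°)/(1 - tan 60° tan 3°) = 1.963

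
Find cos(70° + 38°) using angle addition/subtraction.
cos(70° + 38°) = cos 70° cos 38° - sin 70° sin 38° = -0.309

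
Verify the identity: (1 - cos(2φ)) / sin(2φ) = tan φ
LHS = 2sin²φ / (2 sin φ cos φ) = sin φ/cos φ = tan φ = RHS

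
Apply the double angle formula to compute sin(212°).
sin(212°) = 2 sin 106° cos 106° = -0.5299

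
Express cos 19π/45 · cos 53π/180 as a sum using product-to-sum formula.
cos 19π/45 cos 53π/180 = (1/2)[cos(19π/45-53π/180) + cos(19π/45+53π/180)]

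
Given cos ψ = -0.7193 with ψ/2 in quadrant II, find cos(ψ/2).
cos(ψ/2) = ±√((1 + cos ψ)/2); negative since ψ/2 ∈ QII, so cos(ψ/2) = -0.3746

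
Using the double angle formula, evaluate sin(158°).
sin(158°) = 2 sin 79° cos 79° = 0.3746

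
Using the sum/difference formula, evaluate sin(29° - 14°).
sin(29° - 14°) = sin 29° cos 14° - cos 29° sin 14° = (√6-√2)/4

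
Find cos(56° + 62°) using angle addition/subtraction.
cos(56° + 62°) = cos 56° cos 62° - sin 56° sin 62° = -0.4695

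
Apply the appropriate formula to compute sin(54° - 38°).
sin(54° - 38°) = sin 54° cos 38° - cos 54° sin 38° = 0.2756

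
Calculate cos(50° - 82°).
cos(50° - 82°) = cos 50° cos 82° + sin 50° sin 82° = 0.848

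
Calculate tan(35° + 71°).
tan(35° + 71°) = (tan 35° + tan 71°)/(1 - tan 35° tan 71°) = -3.487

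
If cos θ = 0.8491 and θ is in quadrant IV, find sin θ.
sin θ = -0.5282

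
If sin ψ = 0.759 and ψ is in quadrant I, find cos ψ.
cos ψ = 0.6511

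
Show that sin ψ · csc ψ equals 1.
LHS = sin ψ · (1/sin ψ) = 1 = RHS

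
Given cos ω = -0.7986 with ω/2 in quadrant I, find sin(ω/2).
sin(ω/2) = ±√((1 - cos ω)/2); positive since ω/2 ∈ QI, so sin(ω/2) = 0.9483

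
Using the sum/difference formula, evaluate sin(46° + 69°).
sin(46° + 69°) = sin 46° cos 69° + cos 46° sin 69° = 0.9063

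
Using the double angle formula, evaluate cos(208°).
cos(208°) = cos²104° - sin²104° = -0.8829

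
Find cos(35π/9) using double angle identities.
cos(35π/9) = cos²35π/18 - sin²35π/18 = 0.9397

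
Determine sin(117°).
sin(117°) = 0.891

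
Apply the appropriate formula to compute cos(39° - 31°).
cos(39° - 31°) = cos 39° cos 31° + sin 39° sin 31° = 0.9903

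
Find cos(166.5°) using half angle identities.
cos(166.5°) = -√((1 + cos 333°)/2) = -0.9724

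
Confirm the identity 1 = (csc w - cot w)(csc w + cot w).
RHS = csc²w - cot²w = (1 + cot²w) - cot²w = 1 = LHS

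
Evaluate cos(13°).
cos(13°) = 0.9744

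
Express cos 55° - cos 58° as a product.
cos 55° - cos 58° = -2 sin(56.5°) sin(-1.5°)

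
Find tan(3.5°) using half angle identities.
tan(3.5°) = sin 7° / (1 + cos 7°) = 0.06116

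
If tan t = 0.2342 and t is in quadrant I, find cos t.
cos t = 0.9737 (using tan²t + 1 = sec²t)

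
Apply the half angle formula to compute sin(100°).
sin(100°) = √((1 - cos 200°)/2) = 0.9848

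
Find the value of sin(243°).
sin(243°) = -0.891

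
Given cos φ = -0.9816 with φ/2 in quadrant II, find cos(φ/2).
cos(φ/2) = ±√((1 + cos φ)/2); negative since φ/2 ∈ QII, so cos(φ/2) = -0.09592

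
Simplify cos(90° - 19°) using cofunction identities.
cos(90° - 19°) = sin(19°)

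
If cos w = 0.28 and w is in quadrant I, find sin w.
sin w = 0.96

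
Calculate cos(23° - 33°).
cos(23° - 33°) = cos 23° cos 33° + sin 23° sin 33° = 0.9848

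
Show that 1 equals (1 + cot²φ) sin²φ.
RHS = csc²φ · sin²φ = (1/sin²φ) · sin²φ = 1 = LHS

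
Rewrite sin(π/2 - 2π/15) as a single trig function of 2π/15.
sin(π/2 - 2π/15) = cos(2π/15)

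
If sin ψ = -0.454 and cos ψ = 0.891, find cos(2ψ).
cos(2ψ) = cos²ψ - sin²ψ = 0.5878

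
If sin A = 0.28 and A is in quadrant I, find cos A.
cos A = 0.96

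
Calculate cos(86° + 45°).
cos(86° + 45°) = cos 86° cos 45° - sin 86° sin 45° = -0.6561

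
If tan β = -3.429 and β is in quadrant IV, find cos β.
cos β = 0.28 (using tan²β + 1 = sec²β)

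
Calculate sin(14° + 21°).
sin(14° + 21°) = sin 14° cos 21° + cos 14° sin 21° = 0.5736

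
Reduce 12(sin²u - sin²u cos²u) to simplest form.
12(sin²u - sin²u cos²u) = 12(sin⁴u) (using Factoring)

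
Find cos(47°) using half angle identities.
cos(47°) = √((1 + cos 94°)/2) = 0.682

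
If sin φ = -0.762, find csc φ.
csc φ = 1/sin φ = -1.312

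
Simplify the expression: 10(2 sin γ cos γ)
10(2 sin γ cos γ) = 10(sin(2γ)) (using Double angle)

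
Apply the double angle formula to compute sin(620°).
sin(620°) = 2 sin 310° cos 310° = -0.9848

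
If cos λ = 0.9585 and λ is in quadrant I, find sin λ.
sin λ = 0.2851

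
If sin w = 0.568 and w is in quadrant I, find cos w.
cos w = 0.823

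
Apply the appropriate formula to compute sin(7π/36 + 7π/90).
sin(7π/36 + 7π/90) = sin 7π/36 cos 7π/90 + cos 7π/36 sin 7π/90 = 0.7547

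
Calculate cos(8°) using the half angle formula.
cos(8°) = √((1 + cos 16°)/2) = 0.9903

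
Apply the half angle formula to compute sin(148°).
sin(148°) = √((1 - cos 296°)/2) = 0.5299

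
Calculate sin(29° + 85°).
sin(29° + 85°) = sin 29° cos 85° + cos 29° sin 85° = 0.9135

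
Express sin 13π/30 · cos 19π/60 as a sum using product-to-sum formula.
sin 13π/30 cos 19π/60 = (1/2)[sin(13π/30+19π/60) + sin(13π/30-19π/60)]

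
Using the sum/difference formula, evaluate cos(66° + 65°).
cos(66° + 65°) = cos 66° cos 65° - sin 66° sin 65° = -0.6561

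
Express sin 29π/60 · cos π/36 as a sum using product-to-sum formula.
sin 29π/60 cos π/36 = (1/2)[sin(29π/60+π/36) + sin(29π/60-π/36)]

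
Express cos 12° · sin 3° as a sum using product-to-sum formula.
cos 12° sin 3° = (1/2)[sin(12°+3°) - sin(12°-3°)]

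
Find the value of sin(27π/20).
sin(27π/20) = -0.891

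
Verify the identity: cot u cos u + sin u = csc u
LHS = cos²u/sin u + sin u = (cos²u + sin²u)/sin u = 1/sin u = csc u = RHS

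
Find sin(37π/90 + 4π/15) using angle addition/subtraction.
sin(37π/90 + 4π/15) = sin 37π/90 cos 4π/15 + cos 37π/90 sin 4π/15 = 0.848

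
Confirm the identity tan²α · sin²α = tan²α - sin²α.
RHS = sin²α/cos²α - sin²α = sin²α(1/cos²α - 1) = sin²α · (1 - cos²α)/cos²α = sin²α · sin²α/cos²α = sin²α · tan²α = LHS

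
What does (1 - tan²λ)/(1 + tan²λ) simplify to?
(1 - tan²λ)/(1 + tan²λ) = cos(2λ) (using Double angle)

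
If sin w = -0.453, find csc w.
csc w = 1/sin w = -2.208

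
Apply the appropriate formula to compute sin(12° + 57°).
sin(12° + 57°) = sin 12° cos 57° + cos 12° sin 57° = 0.9336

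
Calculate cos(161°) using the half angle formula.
cos(161°) = -√((1 + cos 322°)/2) = -0.9455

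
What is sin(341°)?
sin(341°) = -0.3256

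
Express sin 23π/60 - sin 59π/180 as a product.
sin 23π/60 - sin 59π/180 = 2 cos(16π/45) sin(π/36)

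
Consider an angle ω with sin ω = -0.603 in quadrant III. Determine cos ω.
cos ω = ±√(1 - sin²ω) = -0.7977 (negative in QIII)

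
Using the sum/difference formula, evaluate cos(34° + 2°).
cos(34° + 2°) = cos 34° cos 2° - sin 34° sin 2° = 0.809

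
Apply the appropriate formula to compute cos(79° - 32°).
cos(79° - 32°) = cos 79° cos 32° + sin 79° sin 32° = 0.682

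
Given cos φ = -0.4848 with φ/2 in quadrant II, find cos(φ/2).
cos(φ/2) = ±√((1 + cos φ)/2); negative since φ/2 ∈ QII, so cos(φ/2) = -0.5075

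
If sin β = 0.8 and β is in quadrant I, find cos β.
cos β = 0.6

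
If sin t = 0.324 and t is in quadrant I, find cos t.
cos t = 0.9461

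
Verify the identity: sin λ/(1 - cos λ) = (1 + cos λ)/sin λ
LHS = sin λ(1 + cos λ) / ((1 - cos λ)(1 + cos λ)) = sin λ(1 + cos λ) / (1 - cos²λ) = sin λ(1 + cos λ) / sin²λ = (1 + cos λ)/sin λ = RHS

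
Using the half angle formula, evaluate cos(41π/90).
cos(41π/90) = √((1 + cos 41π/45)/2) = 0.1392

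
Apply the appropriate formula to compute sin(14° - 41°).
sin(14° - 41°) = sin 14° cos 41° - cos 14° sin 41° = -0.454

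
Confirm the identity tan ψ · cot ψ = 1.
LHS = (sin ψ/cos ψ) · (cos ψ/sin ψ) = 1 = RHS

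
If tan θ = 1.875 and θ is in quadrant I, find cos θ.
cos θ = 0.4706 (using tan²θ + 1 = sec²θ)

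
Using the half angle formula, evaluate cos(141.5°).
cos(141.5°) = -√((1 + cos 283°)/2) = -0.7826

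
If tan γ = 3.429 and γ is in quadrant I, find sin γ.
sin γ = 0.96 (using tan²γ + 1 = sec²γ)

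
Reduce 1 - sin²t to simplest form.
1 - sin²t = cos²t (using Pythagorean identity)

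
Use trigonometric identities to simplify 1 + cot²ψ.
1 + cot²ψ = csc²ψ (using Pythagorean identity)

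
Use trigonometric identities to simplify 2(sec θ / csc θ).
2(sec θ / csc θ) = 2(tan θ) (using Reciprocal identities)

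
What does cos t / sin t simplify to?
cos t / sin t = cot t (using Quotient identity)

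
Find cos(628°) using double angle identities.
cos(628°) = cos²314° - sin²314° = -0.0349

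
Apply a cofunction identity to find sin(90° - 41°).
sin(90° - 41°) = cos(41°) = 0.7547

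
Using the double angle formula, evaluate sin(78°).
sin(78°) = 2 sin 39° cos 39° = 0.9781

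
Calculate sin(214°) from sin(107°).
sin(214°) = 2 sin 107° cos 107° = -0.5592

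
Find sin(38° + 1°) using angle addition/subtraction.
sin(38° + 1°) = sin 38° cos 1° + cos 38° sin 1° = 0.6293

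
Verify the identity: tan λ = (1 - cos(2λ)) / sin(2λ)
RHS = 2sin²λ / (2 sin λ cos λ) = sin λ/cos λ = tan λ = LHS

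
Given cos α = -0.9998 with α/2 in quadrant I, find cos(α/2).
cos(α/2) = ±√((1 + cos α)/2); positive since α/2 ∈ QI, so cos(α/2) = 0.01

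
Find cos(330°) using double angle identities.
cos(330°) = cos²165° - sin²165° = √3/2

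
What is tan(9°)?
tan(9°) = 0.1584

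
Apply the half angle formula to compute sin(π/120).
sin(π/120) = √((1 - cos π/60)/2) = 0.02618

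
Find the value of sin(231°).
sin(231°) = -0.7771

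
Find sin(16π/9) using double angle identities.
sin(16π/9) = 2 sin 8π/9 cos 8π/9 = -0.6428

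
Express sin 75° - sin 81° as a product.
sin 75° - sin 81° = 2 cos(78°) sin(-3°)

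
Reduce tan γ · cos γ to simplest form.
tan γ · cos γ = sin γ (using Quotient identity)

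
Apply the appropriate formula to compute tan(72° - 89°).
tan(72° - 89°) = (tan 72° - tan 89°)/(1 + tan 72° tan 89°) = -0.3057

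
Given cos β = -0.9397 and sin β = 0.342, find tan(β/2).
tan(β/2) = sin β / (1 + cos β) = 5.672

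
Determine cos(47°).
cos(47°) = 0.682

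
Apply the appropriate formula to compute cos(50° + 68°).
cos(50° + 68°) = cos 50° cos 68° - sin 50° sin 68° = -0.4695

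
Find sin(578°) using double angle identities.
sin(578°) = 2 sin 289° cos 289° = -0.6157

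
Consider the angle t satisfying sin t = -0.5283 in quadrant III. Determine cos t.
cos t = ±√(1 - sin²t) = -0.8491 (negative in QIII)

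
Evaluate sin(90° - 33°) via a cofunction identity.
sin(90° - 33°) = cos(33°) = 0.8387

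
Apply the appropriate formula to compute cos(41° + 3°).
cos(41° + 3°) = cos 41° cos 3° - sin 41° sin 3° = 0.7193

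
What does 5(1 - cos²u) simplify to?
5(1 - cos²u) = 5(sin²u) (using Pythagorean identity)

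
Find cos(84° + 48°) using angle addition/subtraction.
cos(84° + 48°) = cos 84° cos 48° - sin 84° sin 48° = -0.6691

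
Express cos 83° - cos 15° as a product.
cos 83° - cos 15° = -2 sin(49°) sin(34°)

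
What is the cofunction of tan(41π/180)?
tan(41π/180) = cot(π/2 - 41π/180) = cot(49π/180)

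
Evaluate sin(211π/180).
sin(211π/180) = -0.515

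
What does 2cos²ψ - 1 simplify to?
2cos²ψ - 1 = cos(2ψ) (using Double angle)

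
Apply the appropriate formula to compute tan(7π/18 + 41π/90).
tan(7π/18 + 41π/90) = (tan 7π/18 + tan 41π/90)/(1 - tan 7π/18 tan 41π/90) = -0.5317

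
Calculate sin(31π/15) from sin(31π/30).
sin(31π/15) = 2 sin 31π/30 cos 31π/30 = 0.2079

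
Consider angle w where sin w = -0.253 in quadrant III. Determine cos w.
cos w = ±√(1 - sin²w) = -0.9675 (negative in QIII)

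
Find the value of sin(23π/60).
sin(23π/60) = 0.9336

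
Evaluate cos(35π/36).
cos(35π/36) = -0.9962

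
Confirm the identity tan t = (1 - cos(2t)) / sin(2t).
RHS = 2sin²t / (2 sin t cos t) = sin t/cos t = tan t = LHS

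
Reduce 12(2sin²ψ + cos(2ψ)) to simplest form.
12(2sin²ψ + cos(2ψ)) = 12 (using Double angle)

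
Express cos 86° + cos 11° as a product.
cos 86° + cos 11° = 2 cos(48.5°) cos(37.5°)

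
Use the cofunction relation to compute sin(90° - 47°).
sin(90° - 47°) = cos(47°) = 0.682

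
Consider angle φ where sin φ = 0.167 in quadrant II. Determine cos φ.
cos φ = ±√(1 - sin²φ) = -0.986 (negative in QII)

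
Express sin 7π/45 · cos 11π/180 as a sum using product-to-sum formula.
sin 7π/45 cos 11π/180 = (1/2)[sin(7π/45+11π/180) + sin(7π/45-11π/180)]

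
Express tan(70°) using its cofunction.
tan(70°) = cot(90° - 70°) = cot(20°)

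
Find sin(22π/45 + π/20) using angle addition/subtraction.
sin(22π/45 + π/20) = sin 22π/45 cos π/20 + cos 22π/45 sin π/20 = 0.9925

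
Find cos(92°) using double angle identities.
cos(92°) = cos²46° - sin²46° = -0.0349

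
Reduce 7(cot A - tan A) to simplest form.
7(cot A - tan A) = 7(2 cot(2A)) (using Double angle)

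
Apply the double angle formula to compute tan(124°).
tan(124°) = 2 tan 62° / (1 - tan²62°) = -1.483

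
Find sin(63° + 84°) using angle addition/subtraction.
sin(63° + 84°) = sin 63° cos 84° + cos 63° sin 84° = 0.5446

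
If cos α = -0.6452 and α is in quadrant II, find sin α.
sin α = 0.764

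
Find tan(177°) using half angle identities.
tan(177°) = sin 354° / (1 + cos 354°) = -0.05241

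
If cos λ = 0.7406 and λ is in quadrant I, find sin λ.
sin λ = 0.6719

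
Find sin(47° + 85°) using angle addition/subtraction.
sin(47° + 85°) = sin 47° cos 85° + cos 47° sin 85° = 0.7431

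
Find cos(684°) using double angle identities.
cos(684°) = 2cos²342° - 1 = 0.809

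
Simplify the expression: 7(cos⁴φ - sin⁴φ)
7(cos⁴φ - sin⁴φ) = 7(cos(2φ)) (using Factoring + double angle)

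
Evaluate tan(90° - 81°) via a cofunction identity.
tan(90° - 81°) = cot(81°) = 0.1584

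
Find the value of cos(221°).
cos(221°) = -0.7547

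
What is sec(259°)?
sec(259°) = -5.241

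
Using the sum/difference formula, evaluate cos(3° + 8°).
cos(3° + 8°) = cos 3° cos 8° - sin 3° sin 8° = 0.9816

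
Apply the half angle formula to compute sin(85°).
sin(85°) = √((1 - cos 170°)/2) = 0.9962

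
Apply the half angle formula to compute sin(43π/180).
sin(43π/180) = √((1 - cos 43π/90)/2) = 0.682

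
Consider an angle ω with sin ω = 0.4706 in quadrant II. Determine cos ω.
cos ω = ±√(1 - sin²ω) = -0.8823 (negative in QII)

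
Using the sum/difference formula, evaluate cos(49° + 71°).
cos(49° + 71°) = cos 49° cos 71° - sin 49° sin 71° = -1/2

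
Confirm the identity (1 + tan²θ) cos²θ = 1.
LHS = sec²θ · cos²θ = (1/cos²θ) · cos²θ = 1 = RHS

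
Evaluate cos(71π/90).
cos(71π/90) = -0.788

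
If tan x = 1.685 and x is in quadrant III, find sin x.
sin x = -0.86 (using tan²x + 1 = sec²x)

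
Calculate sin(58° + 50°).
sin(58° + 50°) = sin 58° cos 50° + cos 58° sin 50° = 0.9511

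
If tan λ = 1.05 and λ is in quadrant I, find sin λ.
sin λ = 0.7241 (using tan²λ + 1 = sec²λ)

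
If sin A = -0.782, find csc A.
csc A = 1/sin A = -1.279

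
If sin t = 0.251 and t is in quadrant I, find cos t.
cos t = 0.968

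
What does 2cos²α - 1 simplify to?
2cos²α - 1 = cos(2α) (using Double angle)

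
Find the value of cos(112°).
cos(112°) = -0.3746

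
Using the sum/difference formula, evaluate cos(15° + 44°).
cos(15° + 44°) = cos 15° cos 44° - sin 15° sin 44° = 0.515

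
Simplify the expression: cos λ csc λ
cos λ csc λ = cot λ (using Reciprocal + quotient)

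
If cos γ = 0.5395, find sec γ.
sec γ = 1/cos γ = 1.854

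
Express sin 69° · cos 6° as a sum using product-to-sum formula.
sin 69° cos 6° = (1/2)[sin(69°+6°) + sin(69°-6°)]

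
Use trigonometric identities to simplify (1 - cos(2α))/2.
(1 - cos(2α))/2 = sin²α (using Power reduction)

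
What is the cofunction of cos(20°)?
cos(20°) = sin(90° - 20°) = sin(70°)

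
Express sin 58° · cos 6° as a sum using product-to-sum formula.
sin 58° cos 6° = (1/2)[sin(58°+6°) + sin(58°-6°)]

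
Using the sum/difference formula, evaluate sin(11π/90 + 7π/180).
sin(11π/90 + 7π/180) = sin 11π/90 cos 7π/180 + cos 11π/90 sin 7π/180 = 0.4848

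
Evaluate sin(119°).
sin(119°) = 0.8746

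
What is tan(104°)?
tan(104°) = -4.011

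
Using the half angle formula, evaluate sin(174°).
sin(174°) = √((1 - cos 348°)/2) = 0.1045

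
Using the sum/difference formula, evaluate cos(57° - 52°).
cos(57° - 52°) = cos 57° cos 52° + sin 57° sin 52° = 0.9962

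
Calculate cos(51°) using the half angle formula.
cos(51°) = √((1 + cos 102°)/2) = 0.6293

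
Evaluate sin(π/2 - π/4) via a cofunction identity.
sin(π/2 - π/4) = cos(π/4) = √2/2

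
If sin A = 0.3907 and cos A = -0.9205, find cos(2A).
cos(2A) = cos²A - sin²A = 0.6947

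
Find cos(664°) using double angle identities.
cos(664°) = 1 - 2sin²332° = 0.5592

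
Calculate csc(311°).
csc(311°) = -1.325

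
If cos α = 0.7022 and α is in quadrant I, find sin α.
sin α = 0.712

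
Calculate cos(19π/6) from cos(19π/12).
cos(19π/6) = cos²19π/12 - sin²19π/12 = -√3/2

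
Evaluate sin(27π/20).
sin(27π/20) = -0.891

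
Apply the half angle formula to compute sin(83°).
sin(83°) = √((1 - cos 166°)/2) = 0.9925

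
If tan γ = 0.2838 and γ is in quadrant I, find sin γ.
sin γ = 0.273 (using tan²γ + 1 = sec²γ)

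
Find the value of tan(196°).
tan(196°) = 0.2867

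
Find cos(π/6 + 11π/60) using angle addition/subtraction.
cos(π/6 + 11π/60) = cos π/6 cos 11π/60 - sin π/6 sin 11π/60 = 0.454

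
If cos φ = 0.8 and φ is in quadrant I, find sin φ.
sin φ = 0.6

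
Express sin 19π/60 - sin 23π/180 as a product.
sin 19π/60 - sin 23π/180 = 2 cos(2π/9) sin(17π/180)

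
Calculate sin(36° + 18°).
sin(36° + 18°) = sin 36° cos 18° + cos 36° sin 18° = 0.809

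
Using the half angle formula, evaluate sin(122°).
sin(122°) = √((1 - cos 244°)/2) = 0.848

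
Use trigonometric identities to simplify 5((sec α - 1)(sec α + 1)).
5((sec α - 1)(sec α + 1)) = 5(tan²α) (using Diff. of squares)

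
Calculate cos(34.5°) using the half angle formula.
cos(34.5°) = √((1 + cos 69°)/2) = 0.8241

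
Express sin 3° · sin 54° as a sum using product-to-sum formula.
sin 3° sin 54° = (1/2)[cos(3°-54°) - cos(3°+54°)]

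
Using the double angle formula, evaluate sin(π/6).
sin(π/6) = 2 sin π/12 cos π/12 = 1/2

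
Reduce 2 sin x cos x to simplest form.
2 sin x cos x = sin(2x) (using Double angle)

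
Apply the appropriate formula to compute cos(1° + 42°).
cos(1° + 42°) = cos 1° cos 42° - sin 1° sin 42° = 0.7314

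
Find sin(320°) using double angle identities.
sin(320°) = 2 sin 160° cos 160° = -0.6428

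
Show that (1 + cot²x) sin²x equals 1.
LHS = csc²x · sin²x = (1/sin²x) · sin²x = 1 = RHS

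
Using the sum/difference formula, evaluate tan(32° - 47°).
tan(32° - 47°) = (tan 32° - tan 47°)/(1 + tan 32° tan 47°) = -(2-√3)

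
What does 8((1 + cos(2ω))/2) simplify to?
8((1 + cos(2ω))/2) = 8(cos²ω) (using Power reduction)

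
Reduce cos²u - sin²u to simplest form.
cos²u - sin²u = cos(2u) (using Double angle)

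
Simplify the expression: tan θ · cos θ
tan θ · cos θ = sin θ (using Quotient identity)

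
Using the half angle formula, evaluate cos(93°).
cos(93°) = -√((1 + cos 186°)/2) = -0.05234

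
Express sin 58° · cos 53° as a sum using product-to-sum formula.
sin 58° cos 53° = (1/2)[sin(58°+53°) + sin(58°-53°)]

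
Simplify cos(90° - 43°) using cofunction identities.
cos(90° - 43°) = sin(43°)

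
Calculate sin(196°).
sin(196°) = -0.2756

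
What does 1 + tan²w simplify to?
1 + tan²w = sec²w (using Pythagorean identity)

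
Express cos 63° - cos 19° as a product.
cos 63° - cos 19° = -2 sin(41°) sin(22°)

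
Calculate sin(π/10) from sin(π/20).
sin(π/10) = 2 sin π/20 cos π/20 = 0.309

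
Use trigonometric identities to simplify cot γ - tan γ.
cot γ - tan γ = 2 cot(2γ) (using Double angle)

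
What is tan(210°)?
tan(210°) = √3/3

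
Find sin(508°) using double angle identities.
sin(508°) = 2 sin 254° cos 254° = 0.5299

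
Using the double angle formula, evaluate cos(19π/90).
cos(19π/90) = 1 - 2sin²19π/180 = 0.788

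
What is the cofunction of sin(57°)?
sin(57°) = cos(90° - 57°) = cos(33°)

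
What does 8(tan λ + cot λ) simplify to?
8(tan λ + cot λ) = 8(sec λ csc λ) (using Quotient identities)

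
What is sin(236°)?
sin(236°) = -0.829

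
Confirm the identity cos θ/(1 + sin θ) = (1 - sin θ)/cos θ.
RHS = (1 - sin θ)(1 + sin θ) / (cos θ(1 + sin θ)) = (1 - sin²θ) / (cos θ(1 + sin θ)) = cos²θ / (cos θ(1 + sin θ)) = cos θ/(1 + sin θ) = LHS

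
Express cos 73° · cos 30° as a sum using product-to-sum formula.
cos 73° cos 30° = (1/2)[cos(73°-30°) + cos(73°+30°)]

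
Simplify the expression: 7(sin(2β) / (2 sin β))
7(sin(2β) / (2 sin β)) = 7(cos β) (using Double angle)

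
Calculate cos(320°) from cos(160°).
cos(320°) = cos²160° - sin²160° = 0.766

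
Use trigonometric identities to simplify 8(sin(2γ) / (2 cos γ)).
8(sin(2γ) / (2 cos γ)) = 8(sin γ) (using Double angle)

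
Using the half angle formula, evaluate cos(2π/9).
cos(2π/9) = √((1 + cos 4π/9)/2) = 0.766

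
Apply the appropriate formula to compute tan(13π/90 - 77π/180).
tan(13π/90 - 77π/180) = (tan 13π/90 - tan 77π/180)/(1 + tan 13π/90 tan 77π/180) = -1.235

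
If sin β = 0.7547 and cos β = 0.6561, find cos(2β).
cos(2β) = cos²β - sin²β = -0.1391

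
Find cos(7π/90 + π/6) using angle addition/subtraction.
cos(7π/90 + π/6) = cos 7π/90 cos π/6 - sin 7π/90 sin π/6 = 0.7193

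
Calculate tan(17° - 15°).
tan(17° - 15°) = (tan 17° - tan 15°)/(1 + tan 17° tan 15°) = 0.03492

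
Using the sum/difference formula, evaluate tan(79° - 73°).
tan(79° - 73°) = (tan 79° - tan 73°)/(1 + tan 79° tan 73°) = 0.1051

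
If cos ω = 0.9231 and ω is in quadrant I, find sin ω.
sin ω = 0.3846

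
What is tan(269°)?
tan(269°) = 57.29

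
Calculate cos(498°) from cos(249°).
cos(498°) = cos²249° - sin²249° = -0.7431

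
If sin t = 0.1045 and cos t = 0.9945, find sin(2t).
sin(2t) = 2 sin t cos t = 0.2079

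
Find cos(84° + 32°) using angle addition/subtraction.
cos(84° + 32°) = cos 84° cos 32° - sin 84° sin 32° = -0.4384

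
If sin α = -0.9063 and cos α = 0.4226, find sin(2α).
sin(2α) = 2 sin α cos α = -0.766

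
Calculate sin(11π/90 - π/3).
sin(11π/90 - π/3) = sin 11π/90 cos π/3 - cos 11π/90 sin π/3 = -0.6157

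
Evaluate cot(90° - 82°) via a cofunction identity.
cot(90° - 82°) = tan(82°) = 7.115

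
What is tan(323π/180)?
tan(323π/180) = -0.7536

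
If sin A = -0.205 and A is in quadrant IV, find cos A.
cos A = 0.9788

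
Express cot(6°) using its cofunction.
cot(6°) = tan(90° - 6°) = tan(84°)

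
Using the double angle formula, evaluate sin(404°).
sin(404°) = 2 sin 202° cos 202° = 0.6947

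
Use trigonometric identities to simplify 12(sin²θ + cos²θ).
12(sin²θ + cos²θ) = 12 (using Pythagorean identity)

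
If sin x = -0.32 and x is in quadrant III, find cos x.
cos x = -0.9474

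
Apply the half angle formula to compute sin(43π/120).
sin(43π/120) = √((1 - cos 43π/60)/2) = 0.9026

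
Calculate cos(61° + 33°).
cos(61° + 33°) = cos 61° cos 33° - sin 61° sin 33° = -0.06976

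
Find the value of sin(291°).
sin(291°) = -0.9336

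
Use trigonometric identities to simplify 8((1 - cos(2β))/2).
8((1 - cos(2β))/2) = 8(sin²β) (using Power reduction)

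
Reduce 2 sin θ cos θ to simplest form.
2 sin θ cos θ = sin(2θ) (using Double angle)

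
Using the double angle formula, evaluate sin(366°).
sin(366°) = 2 sin 183° cos 183° = 0.1045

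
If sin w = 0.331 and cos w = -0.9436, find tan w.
tan w = sin w / cos w = -0.3508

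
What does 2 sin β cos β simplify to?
2 sin β cos β = sin(2β) (using Double angle)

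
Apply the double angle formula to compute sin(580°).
sin(580°) = 2 sin 290° cos 290° = -0.6428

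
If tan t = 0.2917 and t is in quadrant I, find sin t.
sin t = 0.28 (using tan²t + 1 = sec²t)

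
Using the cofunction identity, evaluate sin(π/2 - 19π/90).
sin(π/2 - 19π/90) = cos(19π/90) = 0.788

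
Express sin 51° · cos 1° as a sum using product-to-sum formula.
sin 51° cos 1° = (1/2)[sin(51°+1°) + sin(51°-1°)]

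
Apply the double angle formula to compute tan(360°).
tan(360°) = 2 tan 180° / (1 - tan²180°) = 0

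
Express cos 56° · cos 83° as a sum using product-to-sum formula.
cos 56° cos 83° = (1/2)[cos(56°-83°) + cos(56°+83°)]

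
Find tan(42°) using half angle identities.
tan(42°) = sin 84° / (1 + cos 84°) = 0.9004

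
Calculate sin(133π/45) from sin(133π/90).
sin(133π/45) = 2 sin 133π/90 cos 133π/90 = 0.1392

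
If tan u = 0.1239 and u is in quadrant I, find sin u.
sin u = 0.123 (using tan²u + 1 = sec²u)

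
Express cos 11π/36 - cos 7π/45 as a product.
cos 11π/36 - cos 7π/45 = -2 sin(83π/360) sin(3π/40)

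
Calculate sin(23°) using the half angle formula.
sin(23°) = √((1 - cos 46°)/2) = 0.3907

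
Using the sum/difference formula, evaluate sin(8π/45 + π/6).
sin(8π/45 + π/6) = sin 8π/45 cos π/6 + cos 8π/45 sin π/6 = 0.8829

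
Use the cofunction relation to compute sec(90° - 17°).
sec(90° - 17°) = csc(17°) = 3.42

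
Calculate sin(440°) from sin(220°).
sin(440°) = 2 sin 220° cos 220° = 0.9848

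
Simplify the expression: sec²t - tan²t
sec²t - tan²t = 1 (using Pythagorean identity)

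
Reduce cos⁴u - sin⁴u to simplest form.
cos⁴u - sin⁴u = cos(2u) (using Factoring + double angle)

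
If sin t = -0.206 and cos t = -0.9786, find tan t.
tan t = sin t / cos t = 0.2105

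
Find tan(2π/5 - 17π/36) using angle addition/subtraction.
tan(2π/5 - 17π/36) = (tan 2π/5 - tan 17π/36)/(1 + tan 2π/5 tan 17π/36) = -0.2309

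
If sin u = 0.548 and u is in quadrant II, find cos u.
cos u = -0.8365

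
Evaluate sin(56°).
sin(56°) = 0.829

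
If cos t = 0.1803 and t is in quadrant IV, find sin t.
sin t = -0.9836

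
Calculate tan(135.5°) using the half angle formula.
tan(135.5°) = sin 271° / (1 + cos 271°) = -0.9827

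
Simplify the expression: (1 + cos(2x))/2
(1 + cos(2x))/2 = cos²x (using Power reduction)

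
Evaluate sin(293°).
sin(293°) = -0.9205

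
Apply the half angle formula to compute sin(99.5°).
sin(99.5°) = √((1 - cos 199°)/2) = 0.9863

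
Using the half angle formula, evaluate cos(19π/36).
cos(19π/36) = -√((1 + cos 19π/18)/2) = -0.08716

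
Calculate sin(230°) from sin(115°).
sin(230°) = 2 sin 115° cos 115° = -0.766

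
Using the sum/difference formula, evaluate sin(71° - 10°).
sin(71° - 10°) = sin 71° cos 10° - cos 71° sin 10° = 0.8746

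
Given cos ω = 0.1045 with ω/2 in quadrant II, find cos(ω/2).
cos(ω/2) = ±√((1 + cos ω)/2); negative since ω/2 ∈ QII, so cos(ω/2) = -0.7431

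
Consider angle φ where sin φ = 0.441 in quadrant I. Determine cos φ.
cos φ = √(1 - sin²φ) = 0.8975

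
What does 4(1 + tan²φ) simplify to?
4(1 + tan²φ) = 4(sec²φ) (using Pythagorean identity)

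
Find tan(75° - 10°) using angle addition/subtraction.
tan(75° - 10°) = (tan 75° - tan 10°)/(1 + tan 75° tan 10°) = 2.145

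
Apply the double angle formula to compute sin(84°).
sin(84°) = 2 sin 42° cos 42° = 0.9945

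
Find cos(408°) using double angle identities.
cos(408°) = cos²204° - sin²204° = 0.6691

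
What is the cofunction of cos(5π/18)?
cos(5π/18) = sin(π/2 - 5π/18) = sin(2π/9)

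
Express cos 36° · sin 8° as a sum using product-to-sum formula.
cos 36° sin 8° = (1/2)[sin(36°+8°) - sin(36°-8°)]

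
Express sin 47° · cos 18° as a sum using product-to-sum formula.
sin 47° cos 18° = (1/2)[sin(47°+18°) + sin(47°-18°)]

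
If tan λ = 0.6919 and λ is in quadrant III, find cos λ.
cos λ = -0.8223 (using tan²λ + 1 = sec²λ)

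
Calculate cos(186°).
cos(186°) = -0.9945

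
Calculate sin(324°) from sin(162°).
sin(324°) = 2 sin 162° cos 162° = -0.5878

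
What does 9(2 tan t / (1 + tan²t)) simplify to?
9(2 tan t / (1 + tan²t)) = 9(sin(2t)) (using Double angle)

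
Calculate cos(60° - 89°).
cos(60° - 89°) = cos 60° cos 89° + sin 60° sin 89° = 0.8746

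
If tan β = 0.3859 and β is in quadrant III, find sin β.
sin β = -0.36 (using tan²β + 1 = sec²β)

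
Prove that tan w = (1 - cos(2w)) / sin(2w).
RHS = 2sin²w / (2 sin w cos w) = sin w/cos w = tan w = LHS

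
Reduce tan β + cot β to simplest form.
tan β + cot β = sec β csc β (using Quotient identities)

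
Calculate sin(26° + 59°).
sin(26° + 59°) = sin 26° cos 59° + cos 26° sin 59° = 0.9962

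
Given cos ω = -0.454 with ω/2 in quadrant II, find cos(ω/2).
cos(ω/2) = ±√((1 + cos ω)/2); negative since ω/2 ∈ QII, so cos(ω/2) = -0.5225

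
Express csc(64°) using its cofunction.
csc(64°) = sec(90° - 64°) = sec(26°)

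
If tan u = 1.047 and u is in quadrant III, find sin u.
sin u = -0.7232 (using tan²u + 1 = sec²u)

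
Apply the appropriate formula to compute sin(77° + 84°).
sin(77° + 84°) = sin 77° cos 84° + cos 77° sin 84° = 0.3256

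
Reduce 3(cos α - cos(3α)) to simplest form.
3(cos α - cos(3α)) = 3(2 sin(2α) sin α) (using Sum-to-product)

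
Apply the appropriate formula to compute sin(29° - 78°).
sin(29° - 78°) = sin 29° cos 78° - cos 29° sin 78° = -0.7547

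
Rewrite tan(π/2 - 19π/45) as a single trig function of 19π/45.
tan(π/2 - 19π/45) = cot(19π/45)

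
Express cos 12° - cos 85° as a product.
cos 12° - cos 85° = -2 sin(48.5°) sin(-36.5°)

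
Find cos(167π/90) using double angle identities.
cos(167π/90) = cos²167π/180 - sin²167π/180 = 0.8988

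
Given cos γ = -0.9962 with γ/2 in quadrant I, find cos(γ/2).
cos(γ/2) = ±√((1 + cos γ)/2); positive since γ/2 ∈ QI, so cos(γ/2) = 0.04359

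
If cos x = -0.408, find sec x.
sec x = 1/cos x = -2.451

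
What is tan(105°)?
tan(105°) = -(2+√3)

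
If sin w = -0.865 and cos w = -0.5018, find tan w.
tan w = sin w / cos w = 1.724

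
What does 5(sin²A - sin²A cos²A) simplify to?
5(sin²A - sin²A cos²A) = 5(sin⁴A) (using Factoring)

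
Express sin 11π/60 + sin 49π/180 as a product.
sin 11π/60 + sin 49π/180 = 2 sin(41π/180) cos(-2π/45)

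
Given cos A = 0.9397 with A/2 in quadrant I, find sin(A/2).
sin(A/2) = ±√((1 - cos A)/2); positive since A/2 ∈ QI, so sin(A/2) = 0.1736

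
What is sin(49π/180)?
sin(49π/180) = 0.7547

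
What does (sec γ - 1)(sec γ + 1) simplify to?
(sec γ - 1)(sec γ + 1) = tan²γ (using Diff. of squares)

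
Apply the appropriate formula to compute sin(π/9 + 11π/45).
sin(π/9 + 11π/45) = sin π/9 cos 11π/45 + cos π/9 sin 11π/45 = 0.8988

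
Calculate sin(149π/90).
sin(149π/90) = -0.8829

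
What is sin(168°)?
sin(168°) = 0.2079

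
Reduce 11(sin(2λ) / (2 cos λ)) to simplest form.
11(sin(2λ) / (2 cos λ)) = 11(sin λ) (using Double angle)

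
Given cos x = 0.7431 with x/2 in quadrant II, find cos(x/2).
cos(x/2) = ±√((1 + cos x)/2); negative since x/2 ∈ QII, so cos(x/2) = -0.9336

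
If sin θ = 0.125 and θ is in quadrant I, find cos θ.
cos θ = 0.9922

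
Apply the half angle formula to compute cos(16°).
cos(16°) = √((1 + cos 32°)/2) = 0.9613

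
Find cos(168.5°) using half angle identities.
cos(168.5°) = -√((1 + cos 337°)/2) = -0.9799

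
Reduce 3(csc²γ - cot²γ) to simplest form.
3(csc²γ - cot²γ) = 3 (using Pythagorean identity)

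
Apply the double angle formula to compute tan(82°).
tan(82°) = 2 tan 41° / (1 - tan²41°) = 7.115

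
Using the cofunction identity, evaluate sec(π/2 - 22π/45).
sec(π/2 - 22π/45) = csc(22π/45) = 1.001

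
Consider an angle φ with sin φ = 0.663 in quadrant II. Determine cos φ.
cos φ = ±√(1 - sin²φ) = -0.7486 (negative in QII)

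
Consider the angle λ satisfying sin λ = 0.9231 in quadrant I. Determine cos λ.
cos λ = √(1 - sin²λ) = 0.3846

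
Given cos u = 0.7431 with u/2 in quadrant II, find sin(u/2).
sin(u/2) = ±√((1 - cos u)/2); positive since u/2 ∈ QII, so sin(u/2) = 0.3584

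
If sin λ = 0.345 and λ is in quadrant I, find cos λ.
cos λ = 0.9386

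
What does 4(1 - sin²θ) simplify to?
4(1 - sin²θ) = 4(cos²θ) (using Pythagorean identity)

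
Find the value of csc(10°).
csc(10°) = 5.759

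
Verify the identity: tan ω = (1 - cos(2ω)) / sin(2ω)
RHS = 2sin²ω / (2 sin ω cos ω) = sin ω/cos ω = tan ω = LHS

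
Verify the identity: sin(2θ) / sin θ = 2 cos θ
LHS = 2 sin θ cos θ / sin θ = 2 cos θ = RHS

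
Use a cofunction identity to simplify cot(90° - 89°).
cot(90° - 89°) = tan(89°)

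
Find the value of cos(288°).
cos(288°) = 0.309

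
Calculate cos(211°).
cos(211°) = -0.8572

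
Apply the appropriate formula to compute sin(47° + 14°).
sin(47° + 14°) = sin 47° cos 14° + cos 47° sin 14° = 0.8746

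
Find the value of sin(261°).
sin(261°) = -0.9877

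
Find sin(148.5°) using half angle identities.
sin(148.5°) = √((1 - cos 297°)/2) = 0.5225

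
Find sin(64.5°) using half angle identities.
sin(64.5°) = √((1 - cos 129°)/2) = 0.9026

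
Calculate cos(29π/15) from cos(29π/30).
cos(29π/15) = cos²29π/30 - sin²29π/30 = 0.9781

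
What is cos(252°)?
cos(252°) = -0.309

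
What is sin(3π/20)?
sin(3π/20) = 0.454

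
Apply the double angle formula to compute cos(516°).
cos(516°) = cos²258° - sin²258° = -0.9135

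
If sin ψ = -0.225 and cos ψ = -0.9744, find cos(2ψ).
cos(2ψ) = cos²ψ - sin²ψ = 0.8988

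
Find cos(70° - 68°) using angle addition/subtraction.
cos(70° - 68°) = cos 70° cos 68° + sin 70° sin 68° = 0.9994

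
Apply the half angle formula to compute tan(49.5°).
tan(49.5°) = sin 99° / (1 + cos 99°) = 1.171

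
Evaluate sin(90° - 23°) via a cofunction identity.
sin(90° - 23°) = cos(23°) = 0.9205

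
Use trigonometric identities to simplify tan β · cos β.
tan β · cos β = sin β (using Quotient identity)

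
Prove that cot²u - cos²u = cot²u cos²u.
LHS = cos²u/sin²u - cos²u = cos²u(1/sin²u - 1) = cos²u · (1 - sin²u)/sin²u = cos²u · cos²u/sin²u = cos²u · cot²u = RHS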